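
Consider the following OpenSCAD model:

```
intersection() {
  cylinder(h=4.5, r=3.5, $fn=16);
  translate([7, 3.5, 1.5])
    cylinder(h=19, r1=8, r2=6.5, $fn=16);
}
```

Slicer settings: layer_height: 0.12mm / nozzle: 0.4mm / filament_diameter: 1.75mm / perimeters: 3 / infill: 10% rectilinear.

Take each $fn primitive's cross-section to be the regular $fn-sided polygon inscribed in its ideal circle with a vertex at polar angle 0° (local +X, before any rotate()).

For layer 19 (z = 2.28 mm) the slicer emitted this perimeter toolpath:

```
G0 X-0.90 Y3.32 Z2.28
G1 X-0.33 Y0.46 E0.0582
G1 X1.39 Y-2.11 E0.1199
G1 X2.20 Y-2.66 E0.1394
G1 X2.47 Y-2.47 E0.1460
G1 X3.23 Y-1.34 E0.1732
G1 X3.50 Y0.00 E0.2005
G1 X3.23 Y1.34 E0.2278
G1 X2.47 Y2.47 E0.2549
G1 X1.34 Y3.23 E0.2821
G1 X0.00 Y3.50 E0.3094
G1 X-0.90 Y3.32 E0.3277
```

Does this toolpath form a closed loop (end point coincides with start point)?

Start point (G0): (-0.90, 3.32). End point (last G1): the path returns to the start — closed.

yes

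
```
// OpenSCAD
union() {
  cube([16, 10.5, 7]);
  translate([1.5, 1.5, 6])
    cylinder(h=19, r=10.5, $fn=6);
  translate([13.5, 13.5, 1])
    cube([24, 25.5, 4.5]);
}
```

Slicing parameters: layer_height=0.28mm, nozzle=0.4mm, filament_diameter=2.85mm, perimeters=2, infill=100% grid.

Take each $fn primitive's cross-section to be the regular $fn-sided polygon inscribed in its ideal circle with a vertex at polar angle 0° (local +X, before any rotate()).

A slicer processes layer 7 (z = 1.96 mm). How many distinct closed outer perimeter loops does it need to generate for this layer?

2

At z = 1.96 mm: the cube is present — its section is the full 16×10.5 rectangle; the cylinder at (1.5, 1.5) is not intersected at this z (z outside [6, 25]); the cube at (13.5, 13.5) (footprint 24×25.5) is included at this height; Merging all regions: the 2 present regions are separate (no shared area or edge), so areas and boundary lengths simply add and each stays a separate island — 2 connected regions. The result has 2 disconnected regions.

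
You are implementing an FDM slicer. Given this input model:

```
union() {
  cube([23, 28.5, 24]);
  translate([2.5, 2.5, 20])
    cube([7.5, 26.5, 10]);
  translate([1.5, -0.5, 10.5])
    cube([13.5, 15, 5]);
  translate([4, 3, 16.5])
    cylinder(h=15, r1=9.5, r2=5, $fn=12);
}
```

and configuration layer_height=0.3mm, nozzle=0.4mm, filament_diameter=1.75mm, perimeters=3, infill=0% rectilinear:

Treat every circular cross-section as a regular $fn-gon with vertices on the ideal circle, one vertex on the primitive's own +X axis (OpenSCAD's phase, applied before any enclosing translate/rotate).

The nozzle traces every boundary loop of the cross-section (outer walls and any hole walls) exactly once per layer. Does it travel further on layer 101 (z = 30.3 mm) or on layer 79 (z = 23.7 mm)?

Layer 101 (z = 30.3): the cube does not reach this height (z outside [0, 24]); the cube at (2.5, 2.5) is not intersected at this z (z outside [20, 30]); the cube at (1.5, -0.5) does not reach this height (z outside [10.5, 15.5]); the cone at (4, 3): at t=0.920 of its height the radius interpolates to r₁+(r₂−r₁)t = 5.360, giving a regular 12-gon of that circumradius (perimeter = 2·12·5.360·sin(180°/12) = 33.29 mm); Combining (union): only the cone at (4, 3) is present, so the union is just that shape — boundary = 33.29 mm. So its perimeter = 33.29 mm. Layer 79 (z = 23.7): the cube is present — its section is the full 23×28.5 rectangle (perimeter 103.00 mm); the cube at (2.5, 2.5) (footprint 7.5×26.5) is included at this height (perimeter 68.00 mm); the cube at (1.5, -0.5) is not intersected at this z (z outside [10.5, 15.5]); the cone at (4, 3) contributes a regular 12-gon of circumradius 7.340 (interpolated between r1=9.5 and r2=5 at t=0.480) (perimeter = 2·12·7.340·sin(180°/12) = 45.59 mm); Combining (union): the regions partially overlap (shared area 295.40 mm²), so the edge portions inside another operand are dropped and the merged outline is re-measured after clipping — boundary = 111.26 mm. So its perimeter = 111.26 mm. Layer 79 is larger (111.26 vs 33.29 mm).

layer 79 (z = 23.7 mm)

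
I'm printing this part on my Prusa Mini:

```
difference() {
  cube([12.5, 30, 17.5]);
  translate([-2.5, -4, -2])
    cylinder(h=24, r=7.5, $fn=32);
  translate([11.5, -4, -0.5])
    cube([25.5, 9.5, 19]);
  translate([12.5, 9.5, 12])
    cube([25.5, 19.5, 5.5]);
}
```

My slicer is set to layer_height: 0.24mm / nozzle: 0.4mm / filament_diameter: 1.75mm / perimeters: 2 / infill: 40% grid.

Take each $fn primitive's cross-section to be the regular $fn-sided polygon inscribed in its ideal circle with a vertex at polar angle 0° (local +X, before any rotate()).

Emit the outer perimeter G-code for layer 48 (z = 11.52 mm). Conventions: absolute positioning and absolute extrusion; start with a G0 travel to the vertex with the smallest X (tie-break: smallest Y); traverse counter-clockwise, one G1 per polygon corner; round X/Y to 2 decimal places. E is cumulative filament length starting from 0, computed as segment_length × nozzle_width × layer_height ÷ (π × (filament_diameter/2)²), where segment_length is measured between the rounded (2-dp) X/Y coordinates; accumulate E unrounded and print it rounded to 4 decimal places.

G0 X0.00 Y3.04 Z11.52
G1 X0.37 Y2.93 E0.0154
G1 X1.67 Y2.24 E0.0741
G1 X2.80 Y1.30 E0.1328
G1 X3.74 Y0.17 E0.1915
G1 X3.83 Y0.00 E0.1992
G1 X11.50 Y0.00 E0.5053
G1 X11.50 Y5.50 E0.7248
G1 X12.50 Y5.50 E0.7647
G1 X12.50 Y30.00 E1.7426
G1 X0.00 Y30.00 E2.2415
G1 X0.00 Y3.04 E3.3175

At z = 11.52 mm: the cube (footprint 12.5×30) is included at this height; the r=7.5 cylinder at (-2.5, -4) contributes a regular 32-gon of circumradius 7.5; the cube at (11.5, -4) (footprint 25.5×9.5) is included at this height; the cube at (12.5, 9.5) does not reach this height (z outside [12, 17.5]); Taking the first minus the rest: starting from the 12.5×30 cube, the r=7.5 cylinder at (-2.5, -4) partially overlaps it — only the 7.16 mm² overlap (of its 175.58 mm²) is removed, clipping the outline; the 25.5×9.5 cube at (11.5, -4) partially overlaps it — only the 5.50 mm² overlap (of its 242.25 mm²) is removed, clipping the outline — 1 connected region. The outline is a single polygon with 11 vertices. Extrusion per mm of travel: 0.4 × 0.24 / (π × 0.875²) = 0.039912. Accumulating E over each segment gives final E = 3.3175.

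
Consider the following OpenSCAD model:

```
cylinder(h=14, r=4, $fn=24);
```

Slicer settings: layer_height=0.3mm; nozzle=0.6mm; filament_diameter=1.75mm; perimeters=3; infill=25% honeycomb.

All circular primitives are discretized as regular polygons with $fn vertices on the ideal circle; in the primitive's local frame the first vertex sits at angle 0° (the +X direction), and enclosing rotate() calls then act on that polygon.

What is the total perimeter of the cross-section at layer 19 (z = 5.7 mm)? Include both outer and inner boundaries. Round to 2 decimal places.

25.06 mm

At z = 5.7 mm: the r=4 cylinder gives a regular 24-gon of circumradius 4 (constant along its height) (perimeter = 2·24·4.000·sin(180°/24) = 25.06 mm). Overall, the cross-section is a single solid region. Total boundary length (outer) = 25.06 mm.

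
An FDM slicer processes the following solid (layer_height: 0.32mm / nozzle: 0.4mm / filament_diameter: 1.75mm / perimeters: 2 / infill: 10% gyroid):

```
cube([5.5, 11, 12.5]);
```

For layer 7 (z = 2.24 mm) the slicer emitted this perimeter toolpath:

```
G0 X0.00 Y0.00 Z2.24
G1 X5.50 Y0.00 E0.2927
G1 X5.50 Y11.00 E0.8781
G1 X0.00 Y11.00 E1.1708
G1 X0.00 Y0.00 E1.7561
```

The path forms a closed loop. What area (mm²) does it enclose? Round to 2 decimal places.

Apply the shoelace formula to the sequence of (X, Y) vertices; enclosed area = 60.50 mm².

60.50 mm²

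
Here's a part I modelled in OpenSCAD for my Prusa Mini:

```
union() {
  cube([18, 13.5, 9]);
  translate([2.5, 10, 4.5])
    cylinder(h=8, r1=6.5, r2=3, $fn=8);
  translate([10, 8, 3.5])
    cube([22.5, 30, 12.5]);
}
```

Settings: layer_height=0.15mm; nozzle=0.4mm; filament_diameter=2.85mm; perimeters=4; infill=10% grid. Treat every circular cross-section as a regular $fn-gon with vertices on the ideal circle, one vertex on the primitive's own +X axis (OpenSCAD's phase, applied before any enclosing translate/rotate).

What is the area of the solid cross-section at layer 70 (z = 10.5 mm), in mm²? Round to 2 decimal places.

At z = 10.5 mm: the cube is not intersected at this z (z outside [0, 9]); the cone at (2.5, 10) (r1=6.5→r2=3) has section circumradius 3.875 here — a regular 8-gon (area = (8/2)·3.875²·sin(360°/8) = 42.47 mm²); the cube at (10, 8) (footprint 22.5×30) is included at this height (area 675.00 mm²); Combining (union): the 2 present regions are separate (no shared area or edge), so areas and boundary lengths simply add and each stays a separate island — area = 717.47 mm². Overall, the cross-section has 2 separate islands. Net area = 717.47 mm².

717.47 mm²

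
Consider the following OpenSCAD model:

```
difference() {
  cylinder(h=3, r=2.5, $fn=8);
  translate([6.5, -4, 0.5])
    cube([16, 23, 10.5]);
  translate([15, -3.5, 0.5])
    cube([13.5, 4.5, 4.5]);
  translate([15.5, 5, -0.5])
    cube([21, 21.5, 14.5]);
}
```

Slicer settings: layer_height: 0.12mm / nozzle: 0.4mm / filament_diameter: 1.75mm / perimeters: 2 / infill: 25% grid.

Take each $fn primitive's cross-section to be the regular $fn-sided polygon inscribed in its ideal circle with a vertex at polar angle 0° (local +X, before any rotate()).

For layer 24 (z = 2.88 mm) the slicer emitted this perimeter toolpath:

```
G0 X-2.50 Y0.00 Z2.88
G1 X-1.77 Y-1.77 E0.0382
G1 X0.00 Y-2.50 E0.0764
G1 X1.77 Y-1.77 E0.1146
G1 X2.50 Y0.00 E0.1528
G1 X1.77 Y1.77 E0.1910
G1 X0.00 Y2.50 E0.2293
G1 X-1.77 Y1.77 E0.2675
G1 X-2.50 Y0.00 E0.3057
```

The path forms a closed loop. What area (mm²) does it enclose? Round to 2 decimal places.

Apply the shoelace formula to the sequence of (X, Y) vertices; enclosed area = 17.70 mm².

17.70 mm²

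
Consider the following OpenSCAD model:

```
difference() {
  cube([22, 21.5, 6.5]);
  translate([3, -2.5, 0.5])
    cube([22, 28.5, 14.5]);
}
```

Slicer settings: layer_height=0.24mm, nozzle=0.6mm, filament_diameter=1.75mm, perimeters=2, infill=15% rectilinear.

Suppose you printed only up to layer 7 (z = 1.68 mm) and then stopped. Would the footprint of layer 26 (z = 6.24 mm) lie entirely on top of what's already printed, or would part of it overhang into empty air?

entirely on top

Compare the two slices. At z = 1.68: the cube (footprint 22×21.5) is included at this height (area 473.00 mm²); the cube at (3, -2.5) is present — its section is the full 22×28.5 rectangle (area 627.00 mm²); After the difference (first − rest): starting from the 22×21.5 cube (473.00 mm²), the 22×28.5 cube at (3, -2.5) partially overlaps it — only the 408.50 mm² overlap (of its 627.00 mm²) is removed, clipping the outline — area = 64.50 mm². At z = 6.24: the cube (footprint 22×21.5) is included at this height (area 473.00 mm²); the 22×28.5 cube at (3, -2.5) contributes its full rectangle (area 627.00 mm²); Subtracting the remaining from the first: starting from the 22×21.5 cube (473.00 mm²), the 22×28.5 cube at (3, -2.5) partially overlaps it — only the 408.50 mm² overlap (of its 627.00 mm²) is removed, clipping the outline — area = 64.50 mm². Checking containment: the cross-section at z = 6.24 is a subset of the cross-section at z = 1.68.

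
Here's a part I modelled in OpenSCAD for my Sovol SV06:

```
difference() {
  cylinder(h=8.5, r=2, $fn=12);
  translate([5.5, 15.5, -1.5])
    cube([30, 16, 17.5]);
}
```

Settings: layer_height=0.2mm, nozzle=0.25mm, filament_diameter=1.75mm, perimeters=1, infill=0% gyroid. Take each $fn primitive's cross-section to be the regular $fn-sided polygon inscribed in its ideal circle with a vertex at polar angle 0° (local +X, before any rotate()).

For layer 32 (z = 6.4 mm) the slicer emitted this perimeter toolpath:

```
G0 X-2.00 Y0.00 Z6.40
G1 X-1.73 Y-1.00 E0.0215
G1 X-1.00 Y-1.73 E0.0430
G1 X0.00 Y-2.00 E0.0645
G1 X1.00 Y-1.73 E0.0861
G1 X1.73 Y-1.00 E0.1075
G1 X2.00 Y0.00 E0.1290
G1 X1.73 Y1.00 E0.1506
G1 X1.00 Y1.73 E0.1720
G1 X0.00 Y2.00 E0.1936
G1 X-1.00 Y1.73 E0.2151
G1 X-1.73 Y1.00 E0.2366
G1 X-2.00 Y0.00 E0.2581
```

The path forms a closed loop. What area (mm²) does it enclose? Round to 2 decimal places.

11.99 mm²

Apply the shoelace formula to the sequence of (X, Y) vertices; enclosed area = 11.99 mm².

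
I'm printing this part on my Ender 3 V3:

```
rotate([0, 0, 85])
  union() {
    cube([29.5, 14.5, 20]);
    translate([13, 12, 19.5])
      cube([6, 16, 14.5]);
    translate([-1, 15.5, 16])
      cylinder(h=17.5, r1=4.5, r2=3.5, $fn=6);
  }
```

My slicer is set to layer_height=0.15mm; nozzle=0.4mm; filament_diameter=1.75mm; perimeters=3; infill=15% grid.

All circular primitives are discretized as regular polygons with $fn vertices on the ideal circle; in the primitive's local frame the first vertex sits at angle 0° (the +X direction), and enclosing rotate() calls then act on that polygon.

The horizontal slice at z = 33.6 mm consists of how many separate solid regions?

At z = 33.6 mm: the cube does not reach this height (z outside [0, 20]); the 6×16 cube at (13, 12) contributes its full rectangle; the cone at (-1, 15.5) does not reach this height (z outside [16, 33.5]); Merging all regions: only the 6×16 cube at (13, 12) is present, so the union is just that shape — 1 connected region; (rotated 85° about Z; rotation is an isometry so areas/perimeters/island counts are preserved). The result has 1 disconnected region.

1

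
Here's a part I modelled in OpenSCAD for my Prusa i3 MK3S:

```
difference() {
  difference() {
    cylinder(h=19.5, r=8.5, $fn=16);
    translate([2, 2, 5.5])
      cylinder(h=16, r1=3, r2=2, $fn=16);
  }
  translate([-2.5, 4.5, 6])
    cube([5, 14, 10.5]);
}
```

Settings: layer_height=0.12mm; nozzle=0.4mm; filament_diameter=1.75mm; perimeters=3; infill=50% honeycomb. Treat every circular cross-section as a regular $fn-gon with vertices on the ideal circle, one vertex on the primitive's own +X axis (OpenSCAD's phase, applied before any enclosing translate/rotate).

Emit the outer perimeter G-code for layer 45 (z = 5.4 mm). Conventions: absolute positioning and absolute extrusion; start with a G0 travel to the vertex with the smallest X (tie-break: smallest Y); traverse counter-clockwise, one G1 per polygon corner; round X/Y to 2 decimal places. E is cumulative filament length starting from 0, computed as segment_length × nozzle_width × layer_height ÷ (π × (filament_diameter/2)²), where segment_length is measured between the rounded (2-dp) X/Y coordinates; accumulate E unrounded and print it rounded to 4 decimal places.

G0 X-8.50 Y0.00 Z5.40
G1 X-7.85 Y-3.25 E0.0661
G1 X-6.01 Y-6.01 E0.1323
G1 X-3.25 Y-7.85 E0.1985
G1 X0.00 Y-8.50 E0.2647
G1 X3.25 Y-7.85 E0.3308
G1 X6.01 Y-6.01 E0.3970
G1 X7.85 Y-3.25 E0.4632
G1 X8.50 Y0.00 E0.5294
G1 X7.85 Y3.25 E0.5955
G1 X6.01 Y6.01 E0.6617
G1 X3.25 Y7.85 E0.7279
G1 X0.00 Y8.50 E0.7940
G1 X-3.25 Y7.85 E0.8602
G1 X-6.01 Y6.01 E0.9264
G1 X-7.85 Y3.25 E0.9926
G1 X-8.50 Y0.00 E1.0587

At z = 5.4 mm: the r=8.5 cylinder gives a regular 16-gon of circumradius 8.5 (constant along its height); the cone at (2, 2) is absent (z outside [5.5, 21.5]); Subtracting the remaining from the first: none of the subtracted shapes is present at this height, so the r=8.5 cylinder is unchanged — 1 connected region; the cube at (-2.5, 4.5) does not reach this height (z outside [6, 16.5]); Taking the first minus the rest: none of the subtracted shapes is present at this height, so the result so far is unchanged — 1 connected region. The outline is a single polygon with 16 vertices. Extrusion per mm of travel: 0.4 × 0.12 / (π × 0.875²) = 0.019956. Accumulating E over each segment gives final E = 1.0587.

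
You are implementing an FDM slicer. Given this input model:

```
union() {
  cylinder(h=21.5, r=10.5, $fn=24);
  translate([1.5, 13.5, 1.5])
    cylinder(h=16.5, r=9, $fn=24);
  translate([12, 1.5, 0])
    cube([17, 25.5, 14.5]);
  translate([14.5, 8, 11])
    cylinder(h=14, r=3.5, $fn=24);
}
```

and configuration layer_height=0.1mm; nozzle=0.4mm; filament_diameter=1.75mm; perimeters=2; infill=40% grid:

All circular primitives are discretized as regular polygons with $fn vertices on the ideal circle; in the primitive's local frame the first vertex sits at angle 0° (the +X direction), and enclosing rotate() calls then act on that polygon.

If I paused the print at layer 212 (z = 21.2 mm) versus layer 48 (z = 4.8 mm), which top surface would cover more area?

Layer 212 (z = 21.2): the cylinder: section is a regular 24-gon, circumradius r=10.5 (area = (24/2)·10.500²·sin(360°/24) = 342.42 mm²); the cylinder at (1.5, 13.5) is not intersected at this z (z outside [1.5, 18]); the cube at (12, 1.5) does not reach this height (z outside [0, 14.5]); the r=3.5 cylinder at (14.5, 8) contributes a regular 24-gon of circumradius 3.5 (area = (24/2)·3.500²·sin(360°/24) = 38.05 mm²); Merging all regions: the 2 present regions are separate (no shared area or edge), so areas and boundary lengths simply add and each stays a separate island — area = 380.46 mm². So its area = 380.46 mm². Layer 48 (z = 4.8): the r=10.5 cylinder gives a regular 24-gon of circumradius 10.5 (constant along its height) (area = (24/2)·10.500²·sin(360°/24) = 342.42 mm²); the r=9 cylinder at (1.5, 13.5) contributes a regular 24-gon of circumradius 9 (area = (24/2)·9.000²·sin(360°/24) = 251.57 mm²); the 17×25.5 cube at (12, 1.5) contributes its full rectangle (area 433.50 mm²); the cylinder at (14.5, 8) is absent (z outside [11, 25]); Combining (union): the regions partially overlap — summed areas 1027.49 mm² minus the doubly-counted overlap 55.15 mm² gives 972.34 mm² — area = 972.34 mm². So its area = 972.34 mm². Layer 48 is larger (972.34 vs 380.46 mm²).

layer 48 (z = 4.8 mm)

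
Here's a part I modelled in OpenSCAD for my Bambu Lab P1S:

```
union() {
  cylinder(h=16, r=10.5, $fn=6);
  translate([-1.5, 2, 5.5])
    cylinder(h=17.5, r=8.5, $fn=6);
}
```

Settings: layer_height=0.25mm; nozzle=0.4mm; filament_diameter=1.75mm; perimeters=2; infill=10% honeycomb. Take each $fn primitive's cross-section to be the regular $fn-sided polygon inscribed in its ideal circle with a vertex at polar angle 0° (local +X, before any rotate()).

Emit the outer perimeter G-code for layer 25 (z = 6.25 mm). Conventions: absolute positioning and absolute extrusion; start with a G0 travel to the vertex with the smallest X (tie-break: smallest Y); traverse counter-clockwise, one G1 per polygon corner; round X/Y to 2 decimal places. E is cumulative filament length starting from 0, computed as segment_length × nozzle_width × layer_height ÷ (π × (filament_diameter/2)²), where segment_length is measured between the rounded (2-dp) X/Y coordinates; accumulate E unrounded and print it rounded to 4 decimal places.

At z = 6.25 mm: the cylinder: section is a regular 6-gon, circumradius r=10.5; the r=8.5 cylinder at (-1.5, 2) gives a regular 6-gon of circumradius 8.5 (constant along its height); Merging all regions: the regions partially overlap (shared area 180.56 mm²), so overlapping operands fuse into one piece — 1 connected region. The outline is a single polygon with 10 vertices. Extrusion per mm of travel: 0.4 × 0.25 / (π × 0.875²) = 0.041575. Accumulating E over each segment gives final E = 2.6592.

G0 X-10.50 Y0.00 Z6.25
G1 X-5.25 Y-9.09 E0.4364
G1 X5.25 Y-9.09 E0.8730
G1 X10.50 Y0.00 E1.3094
G1 X5.25 Y9.09 E1.7458
G1 X2.90 Y9.09 E1.8435
G1 X2.75 Y9.36 E1.8563
G1 X-5.75 Y9.36 E2.2097
G1 X-10.00 Y2.00 E2.5631
G1 X-9.67 Y1.43 E2.5905
G1 X-10.50 Y0.00 E2.6592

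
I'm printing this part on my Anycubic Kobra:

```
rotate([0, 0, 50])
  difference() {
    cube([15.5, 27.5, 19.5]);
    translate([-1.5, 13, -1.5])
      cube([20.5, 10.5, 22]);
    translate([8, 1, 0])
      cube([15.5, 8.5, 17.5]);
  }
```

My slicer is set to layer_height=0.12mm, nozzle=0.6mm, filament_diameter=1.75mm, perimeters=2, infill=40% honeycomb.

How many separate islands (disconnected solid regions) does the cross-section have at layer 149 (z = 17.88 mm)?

At z = 17.88 mm: the 15.5×27.5 cube contributes its full rectangle; the 20.5×10.5 cube at (-1.5, 13) contributes its full rectangle; the cube at (8, 1) is absent (z outside [0, 17.5]); Subtracting the remaining from the first: starting from the 15.5×27.5 cube, the 20.5×10.5 cube at (-1.5, 13) partially overlaps it — only the 162.75 mm² overlap (of its 215.25 mm²) is removed, clipping the outline — 2 connected regions; (whole slice rotated 50° about Z — lengths, areas and connectivity unchanged). Overall, the cross-section has 2 separate islands. Island count = 2.

2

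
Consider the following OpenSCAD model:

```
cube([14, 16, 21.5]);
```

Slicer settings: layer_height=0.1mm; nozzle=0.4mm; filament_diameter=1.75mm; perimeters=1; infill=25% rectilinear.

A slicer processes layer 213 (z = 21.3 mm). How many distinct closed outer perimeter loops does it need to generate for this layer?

At z = 21.3 mm: the cube (footprint 14×16) is included at this height. The result has 1 disconnected region.

1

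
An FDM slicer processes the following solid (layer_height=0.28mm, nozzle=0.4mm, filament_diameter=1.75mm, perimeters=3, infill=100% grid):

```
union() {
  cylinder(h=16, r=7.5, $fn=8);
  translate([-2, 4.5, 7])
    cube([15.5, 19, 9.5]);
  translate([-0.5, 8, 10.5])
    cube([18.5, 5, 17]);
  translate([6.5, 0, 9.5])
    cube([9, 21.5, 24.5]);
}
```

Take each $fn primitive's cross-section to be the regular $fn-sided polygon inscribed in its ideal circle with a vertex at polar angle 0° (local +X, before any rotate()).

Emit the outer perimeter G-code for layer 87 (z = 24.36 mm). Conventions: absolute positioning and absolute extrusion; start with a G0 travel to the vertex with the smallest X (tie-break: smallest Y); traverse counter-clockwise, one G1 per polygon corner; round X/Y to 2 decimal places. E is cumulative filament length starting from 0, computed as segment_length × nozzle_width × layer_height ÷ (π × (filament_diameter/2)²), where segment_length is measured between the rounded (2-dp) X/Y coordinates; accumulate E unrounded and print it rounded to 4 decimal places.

G0 X-0.50 Y8.00 Z24.36
G1 X6.50 Y8.00 E0.3259
G1 X6.50 Y0.00 E0.6985
G1 X15.50 Y0.00 E1.1175
G1 X15.50 Y8.00 E1.4901
G1 X18.00 Y8.00 E1.6065
G1 X18.00 Y13.00 E1.8393
G1 X15.50 Y13.00 E1.9557
G1 X15.50 Y21.50 E2.3515
G1 X6.50 Y21.50 E2.7706
G1 X6.50 Y13.00 E3.1664
G1 X-0.50 Y13.00 E3.4923
G1 X-0.50 Y8.00 E3.7251

At z = 24.36 mm: the cylinder does not reach this height (z outside [0, 16]); the cube at (-2, 4.5) is not intersected at this z (z outside [7, 16.5]); the 18.5×5 cube at (-0.5, 8) contributes its full rectangle; the 9×21.5 cube at (6.5, 0) contributes its full rectangle; Combining (union): the regions partially overlap (shared area 45.00 mm²), so overlapping operands fuse into one piece — 1 connected region. The outline is a single polygon with 12 vertices. Extrusion per mm of travel: 0.4 × 0.28 / (π × 0.875²) = 0.046564. Accumulating E over each segment gives final E = 3.7251.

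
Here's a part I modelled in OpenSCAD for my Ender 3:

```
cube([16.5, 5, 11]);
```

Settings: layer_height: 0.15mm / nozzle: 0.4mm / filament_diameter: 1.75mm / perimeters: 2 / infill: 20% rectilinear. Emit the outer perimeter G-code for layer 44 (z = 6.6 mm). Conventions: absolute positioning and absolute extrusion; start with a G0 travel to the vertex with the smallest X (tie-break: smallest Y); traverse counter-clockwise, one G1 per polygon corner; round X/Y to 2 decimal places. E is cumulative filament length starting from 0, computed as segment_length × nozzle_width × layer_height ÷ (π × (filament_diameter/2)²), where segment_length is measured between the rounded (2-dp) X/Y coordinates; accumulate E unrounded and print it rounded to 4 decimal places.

G0 X0.00 Y0.00 Z6.60
G1 X16.50 Y0.00 E0.4116
G1 X16.50 Y5.00 E0.5363
G1 X0.00 Y5.00 E0.9479
G1 X0.00 Y0.00 E1.0726

At z = 6.6 mm: the 16.5×5 cube contributes its full rectangle. The outline is a single polygon with 4 vertices. Extrusion per mm of travel: 0.4 × 0.15 / (π × 0.875²) = 0.024945. Accumulating E over each segment gives final E = 1.0726.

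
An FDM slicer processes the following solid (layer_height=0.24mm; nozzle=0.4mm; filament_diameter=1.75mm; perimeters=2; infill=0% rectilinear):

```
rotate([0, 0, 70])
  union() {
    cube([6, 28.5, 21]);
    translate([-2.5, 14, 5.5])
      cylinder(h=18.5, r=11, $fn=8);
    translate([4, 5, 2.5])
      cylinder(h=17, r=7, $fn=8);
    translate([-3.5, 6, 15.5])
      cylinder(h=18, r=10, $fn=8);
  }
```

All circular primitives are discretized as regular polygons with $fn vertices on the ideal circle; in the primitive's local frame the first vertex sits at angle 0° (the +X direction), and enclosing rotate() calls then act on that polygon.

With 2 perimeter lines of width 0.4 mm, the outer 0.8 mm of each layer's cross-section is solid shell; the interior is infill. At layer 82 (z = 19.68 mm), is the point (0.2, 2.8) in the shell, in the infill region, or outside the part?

At z = 19.68 mm: the cube is present — its section is the full 6×28.5 rectangle; the r=11 cylinder at (-2.5, 14) contributes a regular 8-gon of circumradius 11; the cylinder at (4, 5) does not reach this height (z outside [2.5, 19.5]); the r=10 cylinder at (-3.5, 6) contributes a regular 8-gon of circumradius 10; Combining (union): the regions partially overlap (shared area 286.37 mm²), so overlapping operands fuse into one piece — 1 connected region; (rotated 70° about Z; rotation is an isometry so areas/perimeters/island counts are preserved). Overall, the cross-section is a single solid region. Undo the 70° rotation: the query point maps to (2.700, 0.770) in the un-rotated model frame. The nearest boundary edge runs (6.00, 0.00)→(4.01, 0.00); distance from the point to it = 1.52 mm. The point is inside the cross-section and 1.52 mm from the nearest boundary — more than the 0.8 mm shell width (2 × 0.4), so it's in the infill interior.

infill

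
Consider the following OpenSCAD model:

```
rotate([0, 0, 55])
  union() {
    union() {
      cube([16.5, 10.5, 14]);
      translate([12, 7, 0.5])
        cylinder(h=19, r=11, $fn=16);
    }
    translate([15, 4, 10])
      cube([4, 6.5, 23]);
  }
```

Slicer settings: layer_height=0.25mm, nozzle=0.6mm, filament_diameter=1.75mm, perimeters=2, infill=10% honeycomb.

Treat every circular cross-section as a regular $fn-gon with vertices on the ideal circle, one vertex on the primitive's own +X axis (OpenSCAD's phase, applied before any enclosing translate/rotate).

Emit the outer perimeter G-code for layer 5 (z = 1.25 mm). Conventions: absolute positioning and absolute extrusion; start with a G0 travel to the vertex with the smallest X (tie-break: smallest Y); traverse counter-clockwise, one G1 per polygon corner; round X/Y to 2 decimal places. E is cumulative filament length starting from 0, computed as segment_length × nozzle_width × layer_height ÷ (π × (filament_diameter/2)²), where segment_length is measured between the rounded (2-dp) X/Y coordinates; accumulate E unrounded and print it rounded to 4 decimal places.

At z = 1.25 mm: the 16.5×10.5 cube contributes its full rectangle; the cylinder at (12, 7): section is a regular 16-gon, circumradius r=11; Merging all regions: the regions partially overlap (shared area 154.83 mm²), so overlapping operands fuse into one piece — 1 connected region; the cube at (15, 4) is absent (z outside [10, 33]); Combining (union): only the result so far is present, so the union is just that shape — 1 connected region; (rotated 55° about Z; rotation is an isometry so areas/perimeters/island counts are preserved). The outline is a single polygon with 18 vertices. Extrusion per mm of travel: 0.6 × 0.25 / (π × 0.875²) = 0.062363. Accumulating E over each segment gives final E = 4.5743.

G0 X-9.68 Y11.93 Z1.25
G1 X-8.13 Y7.93 E0.2675
G1 X-7.63 Y7.41 E0.3125
G1 X-8.60 Y6.02 E0.4182
G1 X0.00 Y0.00 E1.0729
G1 X2.12 Y3.03 E1.3035
G1 X3.06 Y3.01 E1.3621
G1 X7.06 Y4.57 E1.6299
G1 X10.16 Y7.54 E1.8976
G1 X11.89 Y11.46 E2.1648
G1 X11.98 Y15.75 E2.4324
G1 X10.43 Y19.76 E2.7005
G1 X7.46 Y22.86 E2.9683
G1 X3.53 Y24.58 E3.2358
G1 X-0.76 Y24.68 E3.5034
G1 X-4.76 Y23.12 E3.7711
G1 X-7.86 Y20.15 E4.0389
G1 X-9.59 Y16.23 E4.3061
G1 X-9.68 Y11.93 E4.5743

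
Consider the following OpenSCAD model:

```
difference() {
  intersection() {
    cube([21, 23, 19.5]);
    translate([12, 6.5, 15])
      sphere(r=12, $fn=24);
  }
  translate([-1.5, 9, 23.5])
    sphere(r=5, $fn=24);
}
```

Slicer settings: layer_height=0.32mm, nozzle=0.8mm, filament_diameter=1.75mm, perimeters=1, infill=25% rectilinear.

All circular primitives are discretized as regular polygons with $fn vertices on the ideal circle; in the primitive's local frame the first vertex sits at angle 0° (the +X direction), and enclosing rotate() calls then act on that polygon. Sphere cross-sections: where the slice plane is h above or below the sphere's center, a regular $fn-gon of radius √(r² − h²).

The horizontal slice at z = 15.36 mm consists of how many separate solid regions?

1

At z = 15.36 mm: the cube (footprint 21×23) is included at this height; the r=12 sphere at (12, 6.5) slices to a regular 24-gon of circumradius 11.995 (√(r²−h²) with h=0.36 from center); After intersecting: the r=12 sphere at (12, 6.5) partially overlaps the 21×23 cube; clipping to the common part keeps 339.76 mm² — 1 connected region; the sphere at (-1.5, 9) does not reach this height (|z−center|=8.140 > r=5); Subtracting the remaining from the first: none of the subtracted shapes is present at this height, so the result so far is unchanged — 1 connected region. The result has 1 disconnected region.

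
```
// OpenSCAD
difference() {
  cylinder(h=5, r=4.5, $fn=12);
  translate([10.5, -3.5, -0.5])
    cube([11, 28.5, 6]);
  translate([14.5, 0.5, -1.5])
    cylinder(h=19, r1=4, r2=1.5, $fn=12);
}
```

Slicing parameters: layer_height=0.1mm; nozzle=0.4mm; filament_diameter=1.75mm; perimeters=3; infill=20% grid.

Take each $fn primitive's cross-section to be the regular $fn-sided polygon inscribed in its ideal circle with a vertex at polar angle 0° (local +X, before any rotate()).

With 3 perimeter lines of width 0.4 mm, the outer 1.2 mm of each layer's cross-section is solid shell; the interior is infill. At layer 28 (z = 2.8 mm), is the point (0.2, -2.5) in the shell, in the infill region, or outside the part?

infill

At z = 2.8 mm: the cylinder: section is a regular 12-gon, circumradius r=4.5; the cube at (10.5, -3.5) (footprint 11×28.5) is included at this height; the cone at (14.5, 0.5) contributes a regular 12-gon of circumradius 3.434 (interpolated between r1=4 and r2=1.5 at t=0.226); Taking the first minus the rest: starting from the r=4.5 cylinder, the 11×28.5 cube at (10.5, -3.5) misses the remaining region (no effect); the cone at (14.5, 0.5) misses the remaining region (no effect) — 1 connected region. Overall, the cross-section is a single solid region. The nearest boundary edge runs (2.25, -3.90)→(-0.00, -4.50); distance from the point to it = 1.88 mm. The point is inside the cross-section and 1.88 mm from the nearest boundary — more than the 1.2 mm shell width (3 × 0.4), so it's in the infill interior.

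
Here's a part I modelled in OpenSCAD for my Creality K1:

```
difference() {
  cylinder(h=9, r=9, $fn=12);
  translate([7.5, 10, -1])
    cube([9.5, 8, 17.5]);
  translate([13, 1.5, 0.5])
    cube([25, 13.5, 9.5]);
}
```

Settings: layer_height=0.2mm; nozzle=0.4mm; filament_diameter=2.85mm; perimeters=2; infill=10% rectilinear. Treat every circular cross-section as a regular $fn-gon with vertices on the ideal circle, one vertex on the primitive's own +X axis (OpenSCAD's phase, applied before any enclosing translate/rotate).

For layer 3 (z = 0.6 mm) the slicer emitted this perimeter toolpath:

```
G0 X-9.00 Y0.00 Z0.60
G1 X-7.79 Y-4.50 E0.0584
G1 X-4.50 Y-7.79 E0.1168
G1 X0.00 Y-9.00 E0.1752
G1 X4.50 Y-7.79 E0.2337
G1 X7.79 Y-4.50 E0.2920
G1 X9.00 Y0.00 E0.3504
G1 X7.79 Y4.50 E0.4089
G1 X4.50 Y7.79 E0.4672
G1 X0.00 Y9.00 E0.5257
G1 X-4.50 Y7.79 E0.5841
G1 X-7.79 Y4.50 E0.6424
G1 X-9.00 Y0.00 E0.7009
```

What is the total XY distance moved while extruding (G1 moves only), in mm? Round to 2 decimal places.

Sum the Euclidean lengths of each G1 segment: total = 55.89 mm.

55.89 mm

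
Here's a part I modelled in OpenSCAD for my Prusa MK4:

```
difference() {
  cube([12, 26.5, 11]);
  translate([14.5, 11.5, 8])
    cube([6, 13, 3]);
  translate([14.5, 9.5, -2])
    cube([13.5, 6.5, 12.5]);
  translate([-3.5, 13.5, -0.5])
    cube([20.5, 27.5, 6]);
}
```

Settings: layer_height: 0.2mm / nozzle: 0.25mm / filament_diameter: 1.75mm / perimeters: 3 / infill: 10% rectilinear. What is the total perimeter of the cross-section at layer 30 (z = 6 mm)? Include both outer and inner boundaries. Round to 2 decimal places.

At z = 6 mm: the cube (footprint 12×26.5) is included at this height (perimeter 77.00 mm); the cube at (14.5, 11.5) is not intersected at this z (z outside [8, 11]); the cube at (14.5, 9.5) (footprint 13.5×6.5) is included at this height (perimeter 40.00 mm); the cube at (-3.5, 13.5) is not intersected at this z (z outside [-0.5, 5.5]); Taking the first minus the rest: starting from the 12×26.5 cube, the 13.5×6.5 cube at (14.5, 9.5) misses the remaining region (no effect) — boundary = 77.00 mm. Overall, the cross-section is a single solid region. Total boundary length (outer) = 77.00 mm.

77.00 mm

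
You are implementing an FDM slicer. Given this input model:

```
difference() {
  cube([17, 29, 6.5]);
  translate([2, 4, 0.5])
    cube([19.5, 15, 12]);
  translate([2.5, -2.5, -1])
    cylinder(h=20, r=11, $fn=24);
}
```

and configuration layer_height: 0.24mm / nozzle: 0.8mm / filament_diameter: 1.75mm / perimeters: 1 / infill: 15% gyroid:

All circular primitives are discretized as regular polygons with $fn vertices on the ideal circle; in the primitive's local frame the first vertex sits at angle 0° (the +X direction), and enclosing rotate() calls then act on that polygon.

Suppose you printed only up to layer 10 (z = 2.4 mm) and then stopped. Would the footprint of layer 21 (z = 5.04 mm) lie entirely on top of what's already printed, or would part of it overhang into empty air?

Compare the two slices. At z = 2.4: the cube (footprint 17×29) is included at this height (area 493.00 mm²); the cube at (2, 4) (footprint 19.5×15) is included at this height (area 292.50 mm²); the r=11 cylinder at (2.5, -2.5) contributes a regular 24-gon of circumradius 11 (area = (24/2)·11.000²·sin(360°/24) = 375.81 mm²); Taking the first minus the rest: starting from the 17×29 cube (493.00 mm²), the 19.5×15 cube at (2, 4) partially overlaps it — only the 225.00 mm² overlap (of its 292.50 mm²) is removed, clipping the outline; the r=11 cylinder at (2.5, -2.5) partially overlaps it — only the 58.17 mm² overlap (of its 375.81 mm²) is removed, clipping the outline — area = 209.83 mm². At z = 5.04: the cube is present — its section is the full 17×29 rectangle (area 493.00 mm²); the cube at (2, 4) is present — its section is the full 19.5×15 rectangle (area 292.50 mm²); the r=11 cylinder at (2.5, -2.5) gives a regular 24-gon of circumradius 11 (constant along its height) (area = (24/2)·11.000²·sin(360°/24) = 375.81 mm²); Subtracting the remaining from the first: starting from the 17×29 cube (493.00 mm²), the 19.5×15 cube at (2, 4) partially overlaps it — only the 225.00 mm² overlap (of its 292.50 mm²) is removed, clipping the outline; the r=11 cylinder at (2.5, -2.5) partially overlaps it — only the 58.17 mm² overlap (of its 375.81 mm²) is removed, clipping the outline — area = 209.83 mm². Checking containment: the cross-section at z = 5.04 is a subset of the cross-section at z = 2.4.

entirely on top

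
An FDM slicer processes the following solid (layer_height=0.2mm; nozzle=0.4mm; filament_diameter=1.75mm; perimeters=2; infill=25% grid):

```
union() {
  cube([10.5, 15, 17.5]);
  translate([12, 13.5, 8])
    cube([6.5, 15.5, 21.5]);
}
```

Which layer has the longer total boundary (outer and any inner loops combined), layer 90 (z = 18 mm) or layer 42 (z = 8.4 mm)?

Layer 90 (z = 18): the cube is not intersected at this z (z outside [0, 17.5]); the cube at (12, 13.5) is present — its section is the full 6.5×15.5 rectangle (perimeter 44.00 mm); Taking the union: only the 6.5×15.5 cube at (12, 13.5) is present, so the union is just that shape — boundary = 44.00 mm. So its perimeter = 44.00 mm. Layer 42 (z = 8.4): the cube (footprint 10.5×15) is included at this height (perimeter 51.00 mm); the cube at (12, 13.5) (footprint 6.5×15.5) is included at this height (perimeter 44.00 mm); Taking the union: the 2 present regions are separate (no shared area or edge), so areas and boundary lengths simply add and each stays a separate island — boundary = 95.00 mm. So its perimeter = 95.00 mm. Layer 42 is larger (95.00 vs 44.00 mm).

layer 42 (z = 8.4 mm)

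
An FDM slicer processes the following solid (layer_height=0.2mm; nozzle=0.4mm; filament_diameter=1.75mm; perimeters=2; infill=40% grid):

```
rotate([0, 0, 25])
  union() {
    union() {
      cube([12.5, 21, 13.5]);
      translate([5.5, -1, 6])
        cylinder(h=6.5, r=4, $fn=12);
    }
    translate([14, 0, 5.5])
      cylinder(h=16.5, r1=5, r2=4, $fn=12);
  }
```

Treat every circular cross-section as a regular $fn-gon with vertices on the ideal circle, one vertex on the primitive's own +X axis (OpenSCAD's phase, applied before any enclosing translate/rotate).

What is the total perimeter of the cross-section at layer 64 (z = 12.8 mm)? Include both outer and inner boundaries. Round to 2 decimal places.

82.57 mm

At z = 12.8 mm: the 12.5×21 cube contributes its full rectangle (perimeter 67.00 mm); the cylinder at (5.5, -1) is absent (z outside [6, 12.5]); Taking the union: only the 12.5×21 cube is present, so the union is just that shape — boundary = 67.00 mm; the cone at (14, 0) (r1=5→r2=4) has section circumradius 4.558 here — a regular 12-gon (perimeter = 2·12·4.558·sin(180°/12) = 28.31 mm); Merging all regions: the regions partially overlap (shared area 9.04 mm²), so the edge portions inside another operand are dropped and the merged outline is re-measured after clipping — boundary = 82.57 mm; (whole slice rotated 25° about Z — lengths, areas and connectivity unchanged). Overall, the cross-section is a single solid region. Total boundary length (outer) = 82.57 mm.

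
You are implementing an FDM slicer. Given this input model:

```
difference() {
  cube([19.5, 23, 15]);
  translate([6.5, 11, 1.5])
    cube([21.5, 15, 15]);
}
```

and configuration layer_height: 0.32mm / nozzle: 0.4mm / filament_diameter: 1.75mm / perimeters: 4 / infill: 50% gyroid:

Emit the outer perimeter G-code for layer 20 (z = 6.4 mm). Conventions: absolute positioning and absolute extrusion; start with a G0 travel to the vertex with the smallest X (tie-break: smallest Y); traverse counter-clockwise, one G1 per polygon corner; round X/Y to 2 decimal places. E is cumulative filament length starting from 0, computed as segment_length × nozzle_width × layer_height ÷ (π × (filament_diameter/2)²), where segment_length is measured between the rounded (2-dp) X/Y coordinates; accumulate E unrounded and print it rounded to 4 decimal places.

At z = 6.4 mm: the 19.5×23 cube contributes its full rectangle; the cube at (6.5, 11) is present — its section is the full 21.5×15 rectangle; Subtracting the remaining from the first: starting from the 19.5×23 cube, the 21.5×15 cube at (6.5, 11) partially overlaps it — only the 156.00 mm² overlap (of its 322.50 mm²) is removed, clipping the outline — 1 connected region. The outline is a single polygon with 6 vertices. Extrusion per mm of travel: 0.4 × 0.32 / (π × 0.875²) = 0.053216. Accumulating E over each segment gives final E = 4.5234.

G0 X0.00 Y0.00 Z6.40
G1 X19.50 Y0.00 E1.0377
G1 X19.50 Y11.00 E1.6231
G1 X6.50 Y11.00 E2.3149
G1 X6.50 Y23.00 E2.9535
G1 X0.00 Y23.00 E3.2994
G1 X0.00 Y0.00 E4.5234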